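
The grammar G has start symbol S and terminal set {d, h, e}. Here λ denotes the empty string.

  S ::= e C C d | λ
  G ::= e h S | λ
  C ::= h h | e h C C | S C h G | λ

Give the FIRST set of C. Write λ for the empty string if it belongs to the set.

FIRST(S): from S::=e C C d we get {e}; from S::=λ we get {λ}. So FIRST(S) = {λ, e}.
FIRST(G): from G::=e h S we get {e}; from G::=λ we get {λ}. So FIRST(G) = {λ, e}.
FIRST(C): from C::=h h we get {h}; from C::=e h C C we get {e}; from C::=S C h G we get {e, h}; from C::=λ we get {λ}. So FIRST(C) = {λ, e, h}.

{λ, e, h}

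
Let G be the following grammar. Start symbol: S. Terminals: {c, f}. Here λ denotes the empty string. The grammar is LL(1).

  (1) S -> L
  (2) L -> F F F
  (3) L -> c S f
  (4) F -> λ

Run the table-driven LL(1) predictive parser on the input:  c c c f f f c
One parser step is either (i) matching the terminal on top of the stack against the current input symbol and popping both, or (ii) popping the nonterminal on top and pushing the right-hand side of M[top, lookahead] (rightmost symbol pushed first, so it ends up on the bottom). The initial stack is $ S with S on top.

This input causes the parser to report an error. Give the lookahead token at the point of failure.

step 1: stack=$ S  input=c c c f f f c $  — expand S -> L
step 2: stack=$ L  input=c c c f f f c $  — expand L -> c S f
step 3: stack=$ f S c  input=c c c f f f c $  — match c
step 4: stack=$ f S  input=c c f f f c $  — expand S -> L
step 5: stack=$ f L  input=c c f f f c $  — expand L -> c S f
step 6: stack=$ f f S c  input=c c f f f c $  — match c
step 7: stack=$ f f S  input=c f f f c $  — expand S -> L
step 8: stack=$ f f L  input=c f f f c $  — expand L -> c S f
step 9: stack=$ f f f S c  input=c f f f c $  — match c
step 10: stack=$ f f f S  input=f f f c $  — expand S -> L
step 11: stack=$ f f f L  input=f f f c $  — expand L -> F F F
step 12: stack=$ f f f F F F  input=f f f c $  — expand F -> λ
step 13: stack=$ f f f F F  input=f f f c $  — expand F -> λ
step 14: stack=$ f f f F  input=f f f c $  — expand F -> λ
step 15: stack=$ f f f  input=f f f c $  — match f
step 16: stack=$ f f  input=f f c $  — match f
step 17: stack=$ f  input=f c $  — match f
step 18: stack=$  input=c $  — error: stack empty but input remains

c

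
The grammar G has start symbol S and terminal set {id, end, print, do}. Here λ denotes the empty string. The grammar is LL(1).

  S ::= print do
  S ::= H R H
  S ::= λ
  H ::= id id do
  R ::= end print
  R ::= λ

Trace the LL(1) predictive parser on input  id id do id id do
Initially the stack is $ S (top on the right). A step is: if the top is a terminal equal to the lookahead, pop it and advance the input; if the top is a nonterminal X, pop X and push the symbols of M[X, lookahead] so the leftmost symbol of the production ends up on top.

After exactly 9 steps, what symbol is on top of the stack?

     Stack           Input                Action
  1  $ S             id id do id id do $  expand S ::= H R H
  2  $ H R H         id id do id id do $  expand H ::= id id do
  3  $ H R do id id  id id do id id do $  match id
  4  $ H R do id     id do id id do $     match id
  5  $ H R do        do id id do $        match do
  6  $ H R           id id do $           expand R ::= λ
  7  $ H             id id do $           expand H ::= id id do
  8  $ do id id      id id do $           match id
  9  $ do id         id do $              match id
Stack after step 9: $ do (top = do).

do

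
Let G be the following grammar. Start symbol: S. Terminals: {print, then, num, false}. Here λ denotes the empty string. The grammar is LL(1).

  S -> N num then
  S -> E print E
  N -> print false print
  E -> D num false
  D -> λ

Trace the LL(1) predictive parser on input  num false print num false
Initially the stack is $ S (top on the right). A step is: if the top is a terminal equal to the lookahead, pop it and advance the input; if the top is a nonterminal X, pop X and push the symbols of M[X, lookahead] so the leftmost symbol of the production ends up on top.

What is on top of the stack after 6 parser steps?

     Stack                  Input                        Action
  1  $ S                    num false print num false $  expand S -> E print E
  2  $ E print E            num false print num false $  expand E -> D num false
  3  $ E print false num D  num false print num false $  expand D -> λ
  4  $ E print false num    num false print num false $  match num
  5  $ E print false        false print num false $      match false
  6  $ E print              print num false $            match print
Stack after step 6: $ E (top = E).

E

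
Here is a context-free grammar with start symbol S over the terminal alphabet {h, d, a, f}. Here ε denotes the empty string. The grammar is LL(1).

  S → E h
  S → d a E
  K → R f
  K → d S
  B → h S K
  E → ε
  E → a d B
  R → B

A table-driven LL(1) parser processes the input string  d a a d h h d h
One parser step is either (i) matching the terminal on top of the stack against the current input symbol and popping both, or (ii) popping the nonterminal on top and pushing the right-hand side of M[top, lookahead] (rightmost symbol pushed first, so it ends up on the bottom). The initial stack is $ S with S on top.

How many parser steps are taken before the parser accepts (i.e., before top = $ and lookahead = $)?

      Stack    Input              Action
   1  $ S      d a a d h h d h $  expand S → d a E
   2  $ E a d  d a a d h h d h $  match d
   3  $ E a    a a d h h d h $    match a
   4  $ E      a d h h d h $      expand E → a d B
   5  $ B d a  a d h h d h $      match a
   6  $ B d    d h h d h $        match d
   7  $ B      h h d h $          expand B → h S K
   8  $ K S h  h h d h $          match h
   9  $ K S    h d h $            expand S → E h
  10  $ K h E  h d h $            expand E → ε
  11  $ K h    h d h $            match h
  12  $ K      d h $              expand K → d S
  13  $ S d    d h $              match d
  14  $ S      h $                expand S → E h
  15  $ h E    h $                expand E → ε
  16  $ h      h $                match h
Accept reached after 16 steps.

16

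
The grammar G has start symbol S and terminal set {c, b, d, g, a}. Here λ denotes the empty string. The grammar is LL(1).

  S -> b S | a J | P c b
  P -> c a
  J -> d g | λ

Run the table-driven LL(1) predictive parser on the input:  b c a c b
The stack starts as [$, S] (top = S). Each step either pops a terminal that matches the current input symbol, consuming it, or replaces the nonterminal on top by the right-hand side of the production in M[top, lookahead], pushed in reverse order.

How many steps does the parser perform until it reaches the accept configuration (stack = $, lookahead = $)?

8

step 1: stack=$ S  input=b c a c b $  — expand S -> b S
step 2: stack=$ S b  input=b c a c b $  — match b
step 3: stack=$ S  input=c a c b $  — expand S -> P c b
step 4: stack=$ b c P  input=c a c b $  — expand P -> c a
step 5: stack=$ b c a c  input=c a c b $  — match c
step 6: stack=$ b c a  input=a c b $  — match a
step 7: stack=$ b c  input=c b $  — match c
step 8: stack=$ b  input=b $  — match b
Accept reached after 8 steps.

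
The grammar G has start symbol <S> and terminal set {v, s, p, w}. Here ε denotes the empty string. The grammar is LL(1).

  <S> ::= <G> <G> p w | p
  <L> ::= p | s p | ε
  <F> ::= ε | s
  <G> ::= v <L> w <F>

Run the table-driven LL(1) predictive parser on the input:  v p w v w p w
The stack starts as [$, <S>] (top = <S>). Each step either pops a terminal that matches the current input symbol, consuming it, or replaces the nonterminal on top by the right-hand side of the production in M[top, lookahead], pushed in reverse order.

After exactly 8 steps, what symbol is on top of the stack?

v

     Stack                  Input            Action
  1  $ <S>                  v p w v w p w $  expand <S> ::= <G> <G> p w
  2  $ w p <G> <G>          v p w v w p w $  expand <G> ::= v <L> w <F>
  3  $ w p <G> <F> w <L> v  v p w v w p w $  match v
  4  $ w p <G> <F> w <L>    p w v w p w $    expand <L> ::= p
  5  $ w p <G> <F> w p      p w v w p w $    match p
  6  $ w p <G> <F> w        w v w p w $      match w
  7  $ w p <G> <F>          v w p w $        expand <F> ::= ε
  8  $ w p <G>              v w p w $        expand <G> ::= v <L> w <F>
Stack after step 8: $ w p <F> w <L> v (top = v).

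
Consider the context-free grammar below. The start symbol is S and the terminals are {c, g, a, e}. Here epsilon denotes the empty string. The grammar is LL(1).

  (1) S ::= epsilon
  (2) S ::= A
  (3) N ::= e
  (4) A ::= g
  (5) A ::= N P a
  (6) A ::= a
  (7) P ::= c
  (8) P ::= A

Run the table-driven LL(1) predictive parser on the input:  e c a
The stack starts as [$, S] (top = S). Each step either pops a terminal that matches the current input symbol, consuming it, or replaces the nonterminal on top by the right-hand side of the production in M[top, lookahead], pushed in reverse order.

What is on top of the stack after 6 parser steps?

step 1: stack=$ S  input=e c a $  — expand S ::= A
step 2: stack=$ A  input=e c a $  — expand A ::= N P a
step 3: stack=$ a P N  input=e c a $  — expand N ::= e
step 4: stack=$ a P e  input=e c a $  — match e
step 5: stack=$ a P  input=c a $  — expand P ::= c
step 6: stack=$ a c  input=c a $  — match c
Stack after step 6: $ a (top = a).

a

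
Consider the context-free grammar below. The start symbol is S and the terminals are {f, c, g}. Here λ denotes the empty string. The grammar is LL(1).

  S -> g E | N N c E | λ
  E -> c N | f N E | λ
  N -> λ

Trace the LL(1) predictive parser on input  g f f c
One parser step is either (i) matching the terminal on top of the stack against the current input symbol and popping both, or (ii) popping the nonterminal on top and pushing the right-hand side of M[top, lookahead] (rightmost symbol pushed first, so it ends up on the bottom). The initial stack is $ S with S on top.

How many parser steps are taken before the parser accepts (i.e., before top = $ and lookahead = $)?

      Stack    Input      Action
   1  $ S      g f f c $  expand S -> g E
   2  $ E g    g f f c $  match g
   3  $ E      f f c $    expand E -> f N E
   4  $ E N f  f f c $    match f
   5  $ E N    f c $      expand N -> λ
   6  $ E      f c $      expand E -> f N E
   7  $ E N f  f c $      match f
   8  $ E N    c $        expand N -> λ
   9  $ E      c $        expand E -> c N
  10  $ N c    c $        match c
  11  $ N      $          expand N -> λ
Accept reached after 11 steps.

11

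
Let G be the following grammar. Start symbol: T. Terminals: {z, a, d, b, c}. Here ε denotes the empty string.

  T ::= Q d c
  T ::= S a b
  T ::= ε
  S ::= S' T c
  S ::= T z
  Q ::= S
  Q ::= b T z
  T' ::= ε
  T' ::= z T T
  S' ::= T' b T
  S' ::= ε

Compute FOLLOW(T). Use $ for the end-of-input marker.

{$, b, c, z}

FIRST(T'): from T'::=ε we get {ε}; from T'::=z T T we get {z}. So FIRST(T') = {ε, z}.
FIRST(S'): from S'::=T' b T we get {b, z}; from S'::=ε we get {ε}. So FIRST(S') = {ε, b, z}.
FIRST(T): from T::=Q d c we get {b, c, z}; from T::=S a b we get {b, c, z}; from T::=ε we get {ε}. So FIRST(T) = {ε, b, c, z}.
FIRST(S): from S::=S' T c we get {b, c, z}; from S::=T z we get {b, c, z}. So FIRST(S) = {b, c, z}.
FIRST(Q): from Q::=S we get {b, c, z}; from Q::=b T z we get {b}. So FIRST(Q) = {b, c, z}.
FOLLOW(T) includes $ since T is the start symbol.
FOLLOW(Q): in T::=Q d c, Q is followed by d c with FIRST {d}. Thus FOLLOW(Q) = {d}.
FOLLOW(S): in T::=S a b, S is followed by a b with FIRST {a}; in Q::=S, the suffix after S is empty, so FOLLOW(S) ⊇ FOLLOW(Q) = {d}. Thus FOLLOW(S) = {a, d}.
FOLLOW(T'): in S'::=T' b T, T' is followed by b T with FIRST {b}. Thus FOLLOW(T') = {b}.
FOLLOW(S'): in S::=S' T c, S' is followed by T c with FIRST {b, c, z}. Thus FOLLOW(S') = {b, c, z}.
FOLLOW(T): in S::=S' T c, T is followed by c with FIRST {c}; in S::=T z, T is followed by z with FIRST {z}; in Q::=b T z, T is followed by z with FIRST {z}; in T'::=z T T (occurrence 1), T is followed by T with FIRST {ε, b, c, z}; in T'::=z T T (occurrence 1), the suffix after T is nullable, so FOLLOW(T) ⊇ FOLLOW(T') = {b}; in T'::=z T T (occurrence 2), the suffix after T is empty, so FOLLOW(T) ⊇ FOLLOW(T') = {b}; in S'::=T' b T, the suffix after T is empty, so FOLLOW(T) ⊇ FOLLOW(S') = {b, c, z}. Thus FOLLOW(T) = {$, b, c, z}.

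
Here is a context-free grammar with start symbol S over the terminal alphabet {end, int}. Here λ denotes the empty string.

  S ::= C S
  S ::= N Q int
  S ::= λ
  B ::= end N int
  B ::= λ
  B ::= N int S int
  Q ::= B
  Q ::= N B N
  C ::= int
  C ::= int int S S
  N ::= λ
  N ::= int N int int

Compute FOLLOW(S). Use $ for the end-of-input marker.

FIRST(C) = {int}
FIRST(N) = {λ, int}
FIRST(B) = {λ, end, int}  (via N int S int)
FIRST(Q) = {λ, end, int}  (via B, N B N)
FIRST(S) = {λ, end, int}  (via C S, N Q int)
FOLLOW(S) includes $ since S is the start symbol.
FOLLOW(Q): in S::=N Q int, Q is followed by int with FIRST {int}. Thus FOLLOW(Q) = {int}.
FOLLOW(B): in Q::=B, the suffix after B is empty, so FOLLOW(B) ⊇ FOLLOW(Q) = {int}; in Q::=N B N, B is followed by N with FIRST {λ, int}; in Q::=N B N, the suffix after B is nullable, so FOLLOW(B) ⊇ FOLLOW(Q) = {int}. Thus FOLLOW(B) = {int}.
FOLLOW(N): in S::=N Q int, N is followed by Q int with FIRST {end, int}; in B::=end N int, N is followed by int with FIRST {int}; in B::=N int S int, N is followed by int S int with FIRST {int}; in Q::=N B N (occurrence 1), N is followed by B N with FIRST {λ, end, int}; in Q::=N B N (occurrence 1), the suffix after N is nullable, so FOLLOW(N) ⊇ FOLLOW(Q) = {int}; in Q::=N B N (occurrence 2), the suffix after N is empty, so FOLLOW(N) ⊇ FOLLOW(Q) = {int}; in N::=int N int int, N is followed by int int with FIRST {int}. Thus FOLLOW(N) = {end, int}.
FOLLOW(S): in S::=C S, the suffix after S is empty (adds nothing new); in B::=N int S int, S is followed by int with FIRST {int}; in C::=int int S S (occurrence 1), S is followed by S with FIRST {λ, end, int}; in C::=int int S S (occurrence 1), the suffix after S is nullable, so FOLLOW(S) ⊇ FOLLOW(C) = {$, end, int}; in C::=int int S S (occurrence 2), the suffix after S is empty, so FOLLOW(S) ⊇ FOLLOW(C) = {$, end, int}. Thus FOLLOW(S) = {$, end, int}.
FOLLOW(C): in S::=C S, C is followed by S with FIRST {λ, end, int}; in S::=C S, the suffix after C is nullable, so FOLLOW(C) ⊇ FOLLOW(S) = {$, end, int}. Thus FOLLOW(C) = {$, end, int}.

{$, end, int}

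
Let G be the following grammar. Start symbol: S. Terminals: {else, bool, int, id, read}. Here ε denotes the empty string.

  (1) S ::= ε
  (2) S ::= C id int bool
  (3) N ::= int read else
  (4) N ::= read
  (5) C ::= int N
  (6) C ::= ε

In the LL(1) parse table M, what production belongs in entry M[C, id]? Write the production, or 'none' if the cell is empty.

C ::= ε

FIRST(N): from N::=int read else we get {int}; from N::=read we get {read}. So FIRST(N) = {int, read}.
FIRST(C): from C::=int N we get {int}; from C::=ε we get {ε}. So FIRST(C) = {ε, int}.
FIRST(S): from S::=ε we get {ε}; from S::=C id int bool we get {id, int}. So FIRST(S) = {ε, id, int}.
FOLLOW(S) includes $ since S is the start symbol.
FOLLOW(C): in S::=C id int bool, C is followed by id int bool with FIRST {id}. Thus FOLLOW(C) = {id}.
For C ::= int N: FIRST(int N) = {int}, so it goes in M[C, t] for t ∈ {int}.
For C ::= ε: FIRST(ε) = {ε}, so it goes in M[C, t] for t ∈ {}; since ε ∈ FIRST, also for every t ∈ FOLLOW(C) = {id}.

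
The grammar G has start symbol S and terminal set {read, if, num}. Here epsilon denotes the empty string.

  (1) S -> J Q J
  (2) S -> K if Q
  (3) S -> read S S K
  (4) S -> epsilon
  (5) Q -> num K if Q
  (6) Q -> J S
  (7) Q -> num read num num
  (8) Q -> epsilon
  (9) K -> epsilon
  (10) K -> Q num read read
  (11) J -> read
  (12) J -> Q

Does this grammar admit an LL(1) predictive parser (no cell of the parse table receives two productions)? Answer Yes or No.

No

FIRST(S) = {epsilon, if, num, read}
FIRST(Q) = {epsilon, if, num, read}
FIRST(K) = {epsilon, if, num, read}
FIRST(J) = {epsilon, if, num, read}
FOLLOW(S) = {$, if, num, read}
FOLLOW(Q) = {$, if, num, read}
FOLLOW(K) = {$, if, num, read}
FOLLOW(J) = {$, if, num, read}
Cell M[J, read] receives both J -> read and J -> Q — the grammar is not LL(1).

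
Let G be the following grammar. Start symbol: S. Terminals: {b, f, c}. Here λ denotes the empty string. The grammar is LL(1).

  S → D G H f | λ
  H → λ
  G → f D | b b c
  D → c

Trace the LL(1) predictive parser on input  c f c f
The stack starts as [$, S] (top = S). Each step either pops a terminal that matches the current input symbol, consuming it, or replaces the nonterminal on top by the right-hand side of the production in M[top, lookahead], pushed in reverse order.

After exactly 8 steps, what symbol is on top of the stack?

f

     Stack      Input      Action
  1  $ S        c f c f $  expand S → D G H f
  2  $ f H G D  c f c f $  expand D → c
  3  $ f H G c  c f c f $  match c
  4  $ f H G    f c f $    expand G → f D
  5  $ f H D f  f c f $    match f
  6  $ f H D    c f $      expand D → c
  7  $ f H c    c f $      match c
  8  $ f H      f $        expand H → λ
Stack after step 8: $ f (top = f).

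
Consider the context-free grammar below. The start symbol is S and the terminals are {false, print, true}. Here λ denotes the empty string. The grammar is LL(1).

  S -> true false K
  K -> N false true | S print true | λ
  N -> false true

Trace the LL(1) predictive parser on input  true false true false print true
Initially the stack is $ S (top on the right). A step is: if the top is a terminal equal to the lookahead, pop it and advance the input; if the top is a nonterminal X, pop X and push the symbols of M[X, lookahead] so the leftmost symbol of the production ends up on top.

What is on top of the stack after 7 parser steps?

K

step 1: stack=$ S  input=true false true false print true $  — expand S -> true false K
step 2: stack=$ K false true  input=true false true false print true $  — match true
step 3: stack=$ K false  input=false true false print true $  — match false
step 4: stack=$ K  input=true false print true $  — expand K -> S print true
step 5: stack=$ true print S  input=true false print true $  — expand S -> true false K
step 6: stack=$ true print K false true  input=true false print true $  — match true
step 7: stack=$ true print K false  input=false print true $  — match false
Stack after step 7: $ true print K (top = K).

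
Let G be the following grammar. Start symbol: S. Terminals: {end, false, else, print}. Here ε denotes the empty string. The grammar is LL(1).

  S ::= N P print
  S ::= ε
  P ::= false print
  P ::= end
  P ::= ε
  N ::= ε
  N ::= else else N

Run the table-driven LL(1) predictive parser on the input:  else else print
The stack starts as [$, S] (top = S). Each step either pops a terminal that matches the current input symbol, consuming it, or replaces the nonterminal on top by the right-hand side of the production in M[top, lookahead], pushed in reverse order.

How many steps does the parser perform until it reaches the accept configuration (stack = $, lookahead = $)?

7

     Stack                  Input              Action
  1  $ S                    else else print $  expand S ::= N P print
  2  $ print P N            else else print $  expand N ::= else else N
  3  $ print P N else else  else else print $  match else
  4  $ print P N else       else print $       match else
  5  $ print P N            print $            expand N ::= ε
  6  $ print P              print $            expand P ::= ε
  7  $ print                print $            match print
Accept reached after 7 steps.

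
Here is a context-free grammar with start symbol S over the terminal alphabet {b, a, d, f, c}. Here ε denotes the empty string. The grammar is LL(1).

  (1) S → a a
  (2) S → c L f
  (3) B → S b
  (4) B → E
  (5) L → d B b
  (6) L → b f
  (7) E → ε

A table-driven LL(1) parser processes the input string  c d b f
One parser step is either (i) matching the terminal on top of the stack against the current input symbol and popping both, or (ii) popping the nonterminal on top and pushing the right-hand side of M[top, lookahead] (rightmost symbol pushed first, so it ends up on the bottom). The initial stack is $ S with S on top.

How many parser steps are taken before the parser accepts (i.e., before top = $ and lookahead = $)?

step 1: stack=$ S  input=c d b f $  — expand S → c L f
step 2: stack=$ f L c  input=c d b f $  — match c
step 3: stack=$ f L  input=d b f $  — expand L → d B b
step 4: stack=$ f b B d  input=d b f $  — match d
step 5: stack=$ f b B  input=b f $  — expand B → E
step 6: stack=$ f b E  input=b f $  — expand E → ε
step 7: stack=$ f b  input=b f $  — match b
step 8: stack=$ f  input=f $  — match f
Accept reached after 8 steps.

8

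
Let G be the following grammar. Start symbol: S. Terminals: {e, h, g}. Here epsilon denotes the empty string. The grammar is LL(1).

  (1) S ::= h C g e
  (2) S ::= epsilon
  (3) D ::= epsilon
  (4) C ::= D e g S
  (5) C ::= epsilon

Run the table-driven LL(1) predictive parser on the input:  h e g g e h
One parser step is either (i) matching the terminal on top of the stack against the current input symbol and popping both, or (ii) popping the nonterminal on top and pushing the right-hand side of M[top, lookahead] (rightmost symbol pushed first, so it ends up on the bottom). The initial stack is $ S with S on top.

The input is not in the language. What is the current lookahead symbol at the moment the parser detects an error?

      Stack          Input          Action
   1  $ S            h e g g e h $  expand S ::= h C g e
   2  $ e g C h      h e g g e h $  match h
   3  $ e g C        e g g e h $    expand C ::= D e g S
   4  $ e g S g e D  e g g e h $    expand D ::= epsilon
   5  $ e g S g e    e g g e h $    match e
   6  $ e g S g      g g e h $      match g
   7  $ e g S        g e h $        expand S ::= epsilon
   8  $ e g          g e h $        match g
   9  $ e            e h $          match e
  10  $              h $            error: stack empty but input remains

h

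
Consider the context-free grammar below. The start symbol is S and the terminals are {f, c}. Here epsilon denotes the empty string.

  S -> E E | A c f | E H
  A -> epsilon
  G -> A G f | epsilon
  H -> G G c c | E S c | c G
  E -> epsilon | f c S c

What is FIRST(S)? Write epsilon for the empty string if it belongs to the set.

{epsilon, c, f}

FIRST(A) = {epsilon}
FIRST(E) = {epsilon, f}
FIRST(G) = {epsilon, f}  (via A G f)
FIRST(S) = {epsilon, c, f}  (via E E, A c f, E H)
FIRST(H) = {c, f}  (via G G c c, E S c)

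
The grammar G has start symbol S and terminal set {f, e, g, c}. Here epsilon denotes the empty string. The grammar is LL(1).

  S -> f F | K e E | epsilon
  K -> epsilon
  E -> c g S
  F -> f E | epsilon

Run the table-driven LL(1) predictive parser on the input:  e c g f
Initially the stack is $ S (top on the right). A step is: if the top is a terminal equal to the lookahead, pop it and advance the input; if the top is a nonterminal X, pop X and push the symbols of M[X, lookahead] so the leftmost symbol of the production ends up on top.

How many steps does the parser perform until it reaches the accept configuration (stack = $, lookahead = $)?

step 1: stack=$ S  input=e c g f $  — expand S -> K e E
step 2: stack=$ E e K  input=e c g f $  — expand K -> epsilon
step 3: stack=$ E e  input=e c g f $  — match e
step 4: stack=$ E  input=c g f $  — expand E -> c g S
step 5: stack=$ S g c  input=c g f $  — match c
step 6: stack=$ S g  input=g f $  — match g
step 7: stack=$ S  input=f $  — expand S -> f F
step 8: stack=$ F f  input=f $  — match f
step 9: stack=$ F  input=$  — expand F -> epsilon
Accept reached after 9 steps.

9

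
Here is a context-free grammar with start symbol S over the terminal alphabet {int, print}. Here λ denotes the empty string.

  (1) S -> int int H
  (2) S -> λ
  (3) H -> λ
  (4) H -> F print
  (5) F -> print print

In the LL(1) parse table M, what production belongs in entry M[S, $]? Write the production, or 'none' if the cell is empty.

FIRST(S) = {λ, int}
FIRST(F) = {print}
FIRST(H) = {λ, print}  (via F print)
FOLLOW(S) includes $ since S is the start symbol.
FOLLOW(S): S appears on no right-hand side. Thus FOLLOW(S) = {$}.
For S -> int int H: FIRST(int int H) = {int}, so it goes in M[S, t] for t ∈ {int}.
For S -> λ: FIRST(λ) = {λ}, so it goes in M[S, t] for t ∈ {}; since λ ∈ FIRST, also for every t ∈ FOLLOW(S) = {$}.

S -> λ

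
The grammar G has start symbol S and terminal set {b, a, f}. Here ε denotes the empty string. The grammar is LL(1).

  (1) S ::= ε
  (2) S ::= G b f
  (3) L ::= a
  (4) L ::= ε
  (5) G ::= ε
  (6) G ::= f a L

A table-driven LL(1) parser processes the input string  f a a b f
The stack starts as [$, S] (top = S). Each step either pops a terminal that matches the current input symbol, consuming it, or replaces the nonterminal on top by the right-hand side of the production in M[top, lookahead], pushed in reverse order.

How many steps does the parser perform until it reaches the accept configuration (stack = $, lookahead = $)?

     Stack        Input        Action
  1  $ S          f a a b f $  expand S ::= G b f
  2  $ f b G      f a a b f $  expand G ::= f a L
  3  $ f b L a f  f a a b f $  match f
  4  $ f b L a    a a b f $    match a
  5  $ f b L      a b f $      expand L ::= a
  6  $ f b a      a b f $      match a
  7  $ f b        b f $        match b
  8  $ f          f $          match f
Accept reached after 8 steps.

8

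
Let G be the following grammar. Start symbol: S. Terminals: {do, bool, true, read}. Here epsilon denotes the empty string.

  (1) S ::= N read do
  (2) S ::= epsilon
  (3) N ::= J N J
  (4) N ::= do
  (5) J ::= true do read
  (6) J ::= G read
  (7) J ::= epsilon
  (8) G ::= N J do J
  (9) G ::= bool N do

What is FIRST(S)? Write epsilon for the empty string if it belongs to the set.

{epsilon, bool, do, true}

FIRST(S) = {epsilon, bool, do, true}  (via N read do)
FIRST(N) = {bool, do, true}  (via J N J)
FIRST(G) = {bool, do, true}  (via N J do J)
FIRST(J) = {epsilon, bool, do, true}  (via G read)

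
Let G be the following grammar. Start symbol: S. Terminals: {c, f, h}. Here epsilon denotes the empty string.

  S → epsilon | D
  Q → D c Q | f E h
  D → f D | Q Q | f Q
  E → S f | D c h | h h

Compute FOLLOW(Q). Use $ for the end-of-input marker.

FIRST(S): from S→epsilon we get {epsilon}; from S→D we get {f}. So FIRST(S) = {epsilon, f}.
FIRST(Q): from Q→D c Q we get {f}; from Q→f E h we get {f}. So FIRST(Q) = {f}.
FIRST(D): from D→f D we get {f}; from D→Q Q we get {f}; from D→f Q we get {f}. So FIRST(D) = {f}.
FIRST(E): from E→S f we get {f}; from E→D c h we get {f}; from E→h h we get {h}. So FIRST(E) = {f, h}.
FOLLOW(S) includes $ since S is the start symbol.
FOLLOW(S): in E→S f, S is followed by f with FIRST {f}. Thus FOLLOW(S) = {$, f}.
FOLLOW(D): in S→D, the suffix after D is empty, so FOLLOW(D) ⊇ FOLLOW(S) = {$, f}; in Q→D c Q, D is followed by c Q with FIRST {c}; in D→f D, the suffix after D is empty (adds nothing new); in E→D c h, D is followed by c h with FIRST {c}. Thus FOLLOW(D) = {$, c, f}.
FOLLOW(Q): in Q→D c Q, the suffix after Q is empty (adds nothing new); in D→Q Q (occurrence 1), Q is followed by Q with FIRST {f}; in D→Q Q (occurrence 2), the suffix after Q is empty, so FOLLOW(Q) ⊇ FOLLOW(D) = {$, c, f}; in D→f Q, the suffix after Q is empty, so FOLLOW(Q) ⊇ FOLLOW(D) = {$, c, f}. Thus FOLLOW(Q) = {$, c, f}.
FOLLOW(E): in Q→f E h, E is followed by h with FIRST {h}. Thus FOLLOW(E) = {h}.

{$, c, f}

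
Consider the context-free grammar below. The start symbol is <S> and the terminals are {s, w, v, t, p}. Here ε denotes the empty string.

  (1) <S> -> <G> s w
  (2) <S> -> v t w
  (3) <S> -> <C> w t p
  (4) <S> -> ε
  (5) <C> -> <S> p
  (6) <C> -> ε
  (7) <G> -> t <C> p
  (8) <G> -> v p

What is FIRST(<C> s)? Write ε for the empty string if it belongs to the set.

FIRST(<G>) = {t, v}
FIRST(<S>) = {ε, p, t, v, w}  (via <G> s w, <C> w t p)
FIRST(<C>) = {ε, p, t, v, w}  (via <S> p)
FIRST(<C> s): take FIRST of each symbol in turn, carrying on past any symbol whose FIRST contains ε; result {p, s, t, v, w}.

{p, s, t, v, w}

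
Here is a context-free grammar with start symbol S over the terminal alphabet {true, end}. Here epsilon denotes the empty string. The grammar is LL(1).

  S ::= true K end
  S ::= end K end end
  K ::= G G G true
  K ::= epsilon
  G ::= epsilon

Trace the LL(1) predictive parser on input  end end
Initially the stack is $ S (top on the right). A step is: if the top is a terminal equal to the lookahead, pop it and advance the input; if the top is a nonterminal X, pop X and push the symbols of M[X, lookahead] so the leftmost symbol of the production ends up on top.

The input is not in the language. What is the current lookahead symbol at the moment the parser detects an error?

step 1: stack=$ S  input=end end $  — expand S ::= end K end end
step 2: stack=$ end end K end  input=end end $  — match end
step 3: stack=$ end end K  input=end $  — expand K ::= epsilon
step 4: stack=$ end end  input=end $  — match end
step 5: stack=$ end  input=$  — error: top is terminal end but lookahead is $

$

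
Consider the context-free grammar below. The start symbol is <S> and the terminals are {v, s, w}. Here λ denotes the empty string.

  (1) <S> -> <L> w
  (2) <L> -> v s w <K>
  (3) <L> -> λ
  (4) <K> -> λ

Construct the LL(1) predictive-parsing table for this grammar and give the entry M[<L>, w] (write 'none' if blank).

<L> -> λ

FIRST(<L>): from <L>->v s w <K> we get {v}; from <L>->λ we get {λ}. So FIRST(<L>) = {λ, v}.
FIRST(<K>): from <K>->λ we get {λ}. So FIRST(<K>) = {λ}.
FIRST(<S>): from <S>-><L> w we get {v, w}. So FIRST(<S>) = {v, w}.
FOLLOW(<S>) includes $ since <S> is the start symbol.
FOLLOW(<L>): in <S>-><L> w, <L> is followed by w with FIRST {w}. Thus FOLLOW(<L>) = {w}.
For <L> -> v s w <K>: FIRST(v s w <K>) = {v}, so it goes in M[<L>, t] for t ∈ {v}.
For <L> -> λ: FIRST(λ) = {λ}, so it goes in M[<L>, t] for t ∈ {}; since λ ∈ FIRST, also for every t ∈ FOLLOW(<L>) = {w}.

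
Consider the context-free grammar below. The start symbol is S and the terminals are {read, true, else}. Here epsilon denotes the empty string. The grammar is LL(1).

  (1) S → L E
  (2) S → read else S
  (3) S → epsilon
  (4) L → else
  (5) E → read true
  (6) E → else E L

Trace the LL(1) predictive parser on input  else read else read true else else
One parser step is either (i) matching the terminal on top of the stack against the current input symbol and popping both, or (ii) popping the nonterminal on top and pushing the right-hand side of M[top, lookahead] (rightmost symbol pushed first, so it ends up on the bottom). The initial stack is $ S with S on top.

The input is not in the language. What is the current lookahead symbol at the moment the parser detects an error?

else

     Stack        Input                                 Action
  1  $ S          else read else read true else else $  expand S → L E
  2  $ E L        else read else read true else else $  expand L → else
  3  $ E else     else read else read true else else $  match else
  4  $ E          read else read true else else $       expand E → read true
  5  $ true read  read else read true else else $       match read
  6  $ true       else read true else else $            error: top is terminal true but lookahead is else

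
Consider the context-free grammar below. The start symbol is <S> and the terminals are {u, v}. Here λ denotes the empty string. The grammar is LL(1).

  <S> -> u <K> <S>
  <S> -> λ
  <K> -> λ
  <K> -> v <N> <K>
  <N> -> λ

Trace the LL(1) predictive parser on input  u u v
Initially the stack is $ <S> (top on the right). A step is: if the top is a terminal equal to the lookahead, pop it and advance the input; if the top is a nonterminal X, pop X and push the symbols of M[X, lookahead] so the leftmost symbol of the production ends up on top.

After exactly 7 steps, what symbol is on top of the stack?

<N>

     Stack            Input    Action
  1  $ <S>            u u v $  expand <S> -> u <K> <S>
  2  $ <S> <K> u      u u v $  match u
  3  $ <S> <K>        u v $    expand <K> -> λ
  4  $ <S>            u v $    expand <S> -> u <K> <S>
  5  $ <S> <K> u      u v $    match u
  6  $ <S> <K>        v $      expand <K> -> v <N> <K>
  7  $ <S> <K> <N> v  v $      match v
Stack after step 7: $ <S> <K> <N> (top = <N>).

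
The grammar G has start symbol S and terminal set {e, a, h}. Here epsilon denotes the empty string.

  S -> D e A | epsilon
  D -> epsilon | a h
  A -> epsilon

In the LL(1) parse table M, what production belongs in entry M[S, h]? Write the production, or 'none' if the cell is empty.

none

FIRST(D) = {epsilon, a}
FIRST(A) = {epsilon}
FIRST(S) = {epsilon, a, e}  (via D e A)
FOLLOW(S) includes $ since S is the start symbol.
FOLLOW(S): S appears on no right-hand side. Thus FOLLOW(S) = {$}.
For S -> D e A: FIRST(D e A) = {a, e}, so it goes in M[S, t] for t ∈ {a, e}.
For S -> epsilon: FIRST(epsilon) = {epsilon}, so it goes in M[S, t] for t ∈ {}; since epsilon ∈ FIRST, also for every t ∈ FOLLOW(S) = {$}.
None of these place a production in M[S, h].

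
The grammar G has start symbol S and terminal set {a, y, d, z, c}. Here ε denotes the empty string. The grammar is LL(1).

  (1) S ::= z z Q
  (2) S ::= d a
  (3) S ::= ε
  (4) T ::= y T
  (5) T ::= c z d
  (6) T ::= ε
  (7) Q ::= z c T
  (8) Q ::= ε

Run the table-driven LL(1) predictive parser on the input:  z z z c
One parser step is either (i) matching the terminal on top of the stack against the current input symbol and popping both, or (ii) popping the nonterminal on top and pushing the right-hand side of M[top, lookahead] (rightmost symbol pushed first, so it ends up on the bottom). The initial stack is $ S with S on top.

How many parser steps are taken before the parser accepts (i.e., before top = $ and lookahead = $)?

7

step 1: stack=$ S  input=z z z c $  — expand S ::= z z Q
step 2: stack=$ Q z z  input=z z z c $  — match z
step 3: stack=$ Q z  input=z z c $  — match z
step 4: stack=$ Q  input=z c $  — expand Q ::= z c T
step 5: stack=$ T c z  input=z c $  — match z
step 6: stack=$ T c  input=c $  — match c
step 7: stack=$ T  input=$  — expand T ::= ε
Accept reached after 7 steps.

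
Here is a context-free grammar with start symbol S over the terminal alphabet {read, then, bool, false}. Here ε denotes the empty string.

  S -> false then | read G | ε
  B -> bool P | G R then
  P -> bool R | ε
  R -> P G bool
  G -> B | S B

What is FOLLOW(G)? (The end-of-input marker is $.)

FIRST(S) = {ε, false, read}
FIRST(P) = {ε, bool}
FIRST(B) = {bool, false, read}  (via G R then)
FIRST(G) = {bool, false, read}  (via B, S B)
FIRST(R) = {bool, false, read}  (via P G bool)
FOLLOW(S) includes $ since S is the start symbol.
FOLLOW(S): in G->S B, S is followed by B with FIRST {bool, false, read}. Thus FOLLOW(S) = {$, bool, false, read}.
FOLLOW(G): in S->read G, the suffix after G is empty, so FOLLOW(G) ⊇ FOLLOW(S) = {$, bool, false, read}; in B->G R then, G is followed by R then with FIRST {bool, false, read}; in R->P G bool, G is followed by bool with FIRST {bool}. Thus FOLLOW(G) = {$, bool, false, read}.
FOLLOW(B): in G->B, the suffix after B is empty, so FOLLOW(B) ⊇ FOLLOW(G) = {$, bool, false, read}; in G->S B, the suffix after B is empty, so FOLLOW(B) ⊇ FOLLOW(G) = {$, bool, false, read}. Thus FOLLOW(B) = {$, bool, false, read}.
FOLLOW(P): in B->bool P, the suffix after P is empty, so FOLLOW(P) ⊇ FOLLOW(B) = {$, bool, false, read}; in R->P G bool, P is followed by G bool with FIRST {bool, false, read}. Thus FOLLOW(P) = {$, bool, false, read}.
FOLLOW(R): in B->G R then, R is followed by then with FIRST {then}; in P->bool R, the suffix after R is empty, so FOLLOW(R) ⊇ FOLLOW(P) = {$, bool, false, read}. Thus FOLLOW(R) = {$, bool, false, read, then}.

{$, bool, false, read}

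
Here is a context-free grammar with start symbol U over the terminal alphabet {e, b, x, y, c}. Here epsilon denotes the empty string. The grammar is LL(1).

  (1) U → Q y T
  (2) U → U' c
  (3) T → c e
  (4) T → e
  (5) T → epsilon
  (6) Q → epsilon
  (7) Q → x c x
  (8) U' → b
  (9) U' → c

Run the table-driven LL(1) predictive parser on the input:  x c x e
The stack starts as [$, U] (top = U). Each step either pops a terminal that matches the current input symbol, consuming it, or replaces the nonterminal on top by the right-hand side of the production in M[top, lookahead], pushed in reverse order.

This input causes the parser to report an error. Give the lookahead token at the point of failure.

step 1: stack=$ U  input=x c x e $  — expand U → Q y T
step 2: stack=$ T y Q  input=x c x e $  — expand Q → x c x
step 3: stack=$ T y x c x  input=x c x e $  — match x
step 4: stack=$ T y x c  input=c x e $  — match c
step 5: stack=$ T y x  input=x e $  — match x
step 6: stack=$ T y  input=e $  — error: top is terminal y but lookahead is e

e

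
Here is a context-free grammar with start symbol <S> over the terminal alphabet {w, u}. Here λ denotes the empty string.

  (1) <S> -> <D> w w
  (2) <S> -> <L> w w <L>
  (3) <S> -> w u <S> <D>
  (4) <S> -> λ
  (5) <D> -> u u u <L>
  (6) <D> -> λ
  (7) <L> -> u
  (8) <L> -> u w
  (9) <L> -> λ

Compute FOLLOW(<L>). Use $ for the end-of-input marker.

{$, u, w}

FIRST(<D>): from <D>->u u u <L> we get {u}; from <D>->λ we get {λ}. So FIRST(<D>) = {λ, u}.
FIRST(<L>): from <L>->u we get {u}; from <L>->u w we get {u}; from <L>->λ we get {λ}. So FIRST(<L>) = {λ, u}.
FIRST(<S>): from <S>-><D> w w we get {u, w}; from <S>-><L> w w <L> we get {u, w}; from <S>->w u <S> <D> we get {w}; from <S>->λ we get {λ}. So FIRST(<S>) = {λ, u, w}.
FOLLOW(<S>) includes $ since <S> is the start symbol.
FOLLOW(<S>): in <S>->w u <S> <D>, <S> is followed by <D> with FIRST {λ, u}; in <S>->w u <S> <D>, the suffix after <S> is nullable (adds nothing new). Thus FOLLOW(<S>) = {$, u}.
FOLLOW(<D>): in <S>-><D> w w, <D> is followed by w w with FIRST {w}; in <S>->w u <S> <D>, the suffix after <D> is empty, so FOLLOW(<D>) ⊇ FOLLOW(<S>) = {$, u}. Thus FOLLOW(<D>) = {$, u, w}.
FOLLOW(<L>): in <S>-><L> w w <L> (occurrence 1), <L> is followed by w w <L> with FIRST {w}; in <S>-><L> w w <L> (occurrence 2), the suffix after <L> is empty, so FOLLOW(<L>) ⊇ FOLLOW(<S>) = {$, u}; in <D>->u u u <L>, the suffix after <L> is empty, so FOLLOW(<L>) ⊇ FOLLOW(<D>) = {$, u, w}. Thus FOLLOW(<L>) = {$, u, w}.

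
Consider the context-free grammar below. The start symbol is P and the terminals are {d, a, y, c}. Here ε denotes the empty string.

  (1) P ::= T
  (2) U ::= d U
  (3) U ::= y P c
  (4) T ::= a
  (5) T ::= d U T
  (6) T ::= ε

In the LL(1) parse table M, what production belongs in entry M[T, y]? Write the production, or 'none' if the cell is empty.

FIRST(U) = {d, y}
FIRST(T) = {ε, a, d}
FIRST(P) = {ε, a, d}  (via T)
FOLLOW(P) includes $ since P is the start symbol.
FOLLOW(P): in U::=y P c, P is followed by c with FIRST {c}. Thus FOLLOW(P) = {$, c}.
FOLLOW(T): in P::=T, the suffix after T is empty, so FOLLOW(T) ⊇ FOLLOW(P) = {$, c}; in T::=d U T, the suffix after T is empty (adds nothing new). Thus FOLLOW(T) = {$, c}.
For T ::= a: FIRST(a) = {a}, so it goes in M[T, t] for t ∈ {a}.
For T ::= d U T: FIRST(d U T) = {d}, so it goes in M[T, t] for t ∈ {d}.
For T ::= ε: FIRST(ε) = {ε}, so it goes in M[T, t] for t ∈ {}; since ε ∈ FIRST, also for every t ∈ FOLLOW(T) = {$, c}.
None of these place a production in M[T, y].

none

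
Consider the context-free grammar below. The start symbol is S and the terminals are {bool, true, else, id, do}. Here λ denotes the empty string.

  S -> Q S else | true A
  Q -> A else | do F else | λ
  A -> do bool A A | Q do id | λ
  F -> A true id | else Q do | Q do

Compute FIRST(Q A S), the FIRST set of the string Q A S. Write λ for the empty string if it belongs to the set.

{do, else, true}

FIRST(S): from S->Q S else we get {do, else, true}; from S->true A we get {true}. So FIRST(S) = {do, else, true}.
FIRST(Q): from Q->A else we get {do, else}; from Q->do F else we get {do}; from Q->λ we get {λ}. So FIRST(Q) = {λ, do, else}.
FIRST(A): from A->do bool A A we get {do}; from A->Q do id we get {do, else}; from A->λ we get {λ}. So FIRST(A) = {λ, do, else}.
FIRST(F): from F->A true id we get {do, else, true}; from F->else Q do we get {else}; from F->Q do we get {do, else}. So FIRST(F) = {do, else, true}.
FIRST(Q A S): take FIRST of each symbol in turn, carrying on past any symbol whose FIRST contains λ; result {do, else, true}.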